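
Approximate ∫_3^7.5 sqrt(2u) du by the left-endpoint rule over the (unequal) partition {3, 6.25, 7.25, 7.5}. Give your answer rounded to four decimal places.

12.4483

Subinterval widths: 3.25, 1, 0.25.
Left endpoints: 3, 6.25, 7.25.
f(3) ≈ 2.4495, f(6.25) ≈ 3.5355, f(7.25) ≈ 3.8079.
Sum = Σ Δu_i · f(u_i).
Sum ≈ 12.4483.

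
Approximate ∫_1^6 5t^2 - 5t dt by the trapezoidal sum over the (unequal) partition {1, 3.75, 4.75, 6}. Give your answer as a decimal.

290.625

Subinterval widths: 2.75, 1, 1.25.
f(1) = 0, f(3.75) = 51.5625, f(4.75) = 89.0625, f(6) = 150.
On each subinterval the trapezoid contributes (Δt_i/2)·[f(t_{i-1}) + f(t_i)].
Sum = 290.625.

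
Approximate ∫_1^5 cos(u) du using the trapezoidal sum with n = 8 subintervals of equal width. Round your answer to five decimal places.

Δu = (5 − 1)/8 = 0.5.
f(1) ≈ 0.54030, f(1.5) ≈ 0.07074, f(2) ≈ -0.41615, f(2.5) ≈ -0.80114, f(3) ≈ -0.98999, f(3.5) ≈ -0.93646, f(4) ≈ -0.65364, f(4.5) ≈ -0.21080, f(5) ≈ 0.28366.
T_8 = (Δu/2)·[f(u_0) + 2f(u_1) + ... + 2f(u_{7}) + f(u_8)].
Sum ≈ -1.76273.

-1.76273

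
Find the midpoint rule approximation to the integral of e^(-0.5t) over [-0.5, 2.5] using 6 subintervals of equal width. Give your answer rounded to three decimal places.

Δt = (2.5 − (-0.5))/6 = 0.5.
Midpoints: -0.25, 0.25, 0.75, 1.25, 1.75, 2.25.
f(-0.25) ≈ 1.133, f(0.25) ≈ 0.882, f(0.75) ≈ 0.687, f(1.25) ≈ 0.535, f(1.75) ≈ 0.417, f(2.25) ≈ 0.325.
Sum = Δt · [f(-0.25) + f(0.25) + f(0.75) + ...].
Sum ≈ 1.990.

1.990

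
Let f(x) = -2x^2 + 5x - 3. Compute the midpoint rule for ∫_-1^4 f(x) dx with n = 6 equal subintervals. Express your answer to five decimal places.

Δx = (4 − (-1))/6 = 5/6.
Midpoints: -7/12, 0.25, 13/12, 23/12, 2.75, 43/12.
f(-7/12) = -475/72, f(0.25) = -1.875, f(13/12) = 5/72, f(23/12) = -55/72, f(2.75) = -4.375, f(43/12) = -775/72.
Sum = Δx · [f(-7/12) + f(0.25) + f(13/12) + ...].
Sum ≈ -20.25463.

-20.25463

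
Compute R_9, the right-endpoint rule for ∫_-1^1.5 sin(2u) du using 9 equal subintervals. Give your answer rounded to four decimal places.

0.4254

Δu = (1.5 − (-1))/9 = 5/18.
Right endpoints: -13/18, -4/9, -1/6, 1/9, 7/18, 2/3, 17/18, 11/9, 1.5.
f(-13/18) ≈ -0.9920, f(-4/9) ≈ -0.7764, f(-1/6) ≈ -0.3272, f(1/9) ≈ 0.2204, f(7/18) ≈ 0.7017, f(2/3) ≈ 0.9719, f(17/18) ≈ 0.9498, f(11/9) ≈ 0.6420, f(1.5) ≈ 0.1411.
Sum = Δu · [f(-13/18) + f(-4/9) + f(-1/6) + ...].
Sum ≈ 0.4254.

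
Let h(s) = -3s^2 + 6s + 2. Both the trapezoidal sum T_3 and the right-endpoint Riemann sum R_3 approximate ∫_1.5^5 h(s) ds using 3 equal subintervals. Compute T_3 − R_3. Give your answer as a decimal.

27.5625

T_3 ≈ -48.75694.
R_3 ≈ -76.31944.
T_3 − R_3 = 27.5625.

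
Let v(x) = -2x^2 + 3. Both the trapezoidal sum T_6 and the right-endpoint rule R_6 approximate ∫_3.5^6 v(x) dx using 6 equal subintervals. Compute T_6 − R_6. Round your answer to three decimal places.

9.896

T_6 ≈ -108.06134.
R_6 ≈ -117.95718.
T_6 − R_6 ≈ 9.896.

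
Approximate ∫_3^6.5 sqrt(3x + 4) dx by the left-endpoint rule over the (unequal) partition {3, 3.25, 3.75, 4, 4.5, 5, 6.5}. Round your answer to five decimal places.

Subinterval widths: 0.25, 0.5, 0.25, 0.5, 0.5, 1.5.
Left endpoints: 3, 3.25, 3.75, 4, 4.5, 5.
f(3) ≈ 3.60555, f(3.25) ≈ 3.70810, f(3.75) ≈ 3.90512, f(4) ≈ 4.00000, f(4.5) ≈ 4.18330, f(5) ≈ 4.35890.
Sum = Σ Δx_i · f(x_i).
Sum ≈ 14.36172.

14.36172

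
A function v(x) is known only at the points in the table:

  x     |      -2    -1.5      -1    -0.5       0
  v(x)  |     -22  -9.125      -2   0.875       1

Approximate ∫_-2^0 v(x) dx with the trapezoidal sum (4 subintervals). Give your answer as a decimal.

-10.375

Δx = 0.5.
T_4 = (0.5/2)·[(-22) + 2·(-9.125) + 2·(-2) + 2·0.875 + 1] = -10.375.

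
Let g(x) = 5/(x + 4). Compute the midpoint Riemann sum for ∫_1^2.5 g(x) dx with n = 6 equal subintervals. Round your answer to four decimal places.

Δx = (2.5 − 1)/6 = 0.25.
Midpoints: 1.125, 1.375, 1.625, 1.875, 2.125, 2.375.
g(1.125) = 40/41, g(1.375) = 40/43, g(1.625) = 8/9, g(1.875) = 40/47, g(2.125) = 40/49, g(2.375) = 40/51.
Sum = Δx · [g(1.125) + g(1.375) + g(1.625) + ...].
Sum ≈ 1.3116.

1.3116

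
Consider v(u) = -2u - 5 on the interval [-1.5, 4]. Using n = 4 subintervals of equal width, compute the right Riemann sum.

Δu = (4 − (-1.5))/4 = 1.375.
Right endpoints: -0.125, 1.25, 2.625, 4.
v(-0.125) = -4.75, v(1.25) = -7.5, v(2.625) = -10.25, v(4) = -13.
Sum = Δu · [v(-0.125) + v(1.25) + v(2.625) + v(4)].
Sum = -48.8125.

-48.8125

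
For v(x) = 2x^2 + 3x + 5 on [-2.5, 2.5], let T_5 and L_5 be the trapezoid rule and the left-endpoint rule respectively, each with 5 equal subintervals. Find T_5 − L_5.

T_5 = 47.5.
L_5 = 40.
T_5 − L_5 = 7.5.

7.5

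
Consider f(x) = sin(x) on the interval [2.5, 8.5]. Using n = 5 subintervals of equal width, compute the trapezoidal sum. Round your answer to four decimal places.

-0.1746

Δx = (8.5 − 2.5)/5 = 1.2.
f(2.5) ≈ 0.5985, f(3.7) ≈ -0.5298, f(4.9) ≈ -0.9825, f(6.1) ≈ -0.1822, f(7.3) ≈ 0.8504, f(8.5) ≈ 0.7985.
T_5 = (Δx/2)·[f(x_0) + 2f(x_1) + ... + 2f(x_{4}) + f(x_5)].
Sum ≈ -0.1746.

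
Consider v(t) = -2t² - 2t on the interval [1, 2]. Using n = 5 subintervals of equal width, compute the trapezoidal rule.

-7.68

Δt = (2 − 1)/5 = 0.2.
v(1) = -4, v(1.2) = -5.28, v(1.4) = -6.72, v(1.6) = -8.32, v(1.8) = -10.08, v(2) = -12.
T_5 = (Δt/2)·[v(t_0) + 2v(t_1) + ... + 2v(t_{4}) + v(t_5)].
Sum = -7.68.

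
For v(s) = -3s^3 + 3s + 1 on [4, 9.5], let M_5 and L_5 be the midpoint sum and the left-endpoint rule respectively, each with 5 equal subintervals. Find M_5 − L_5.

M_5 = -5766.2309375.
L_5 = -4567.31.
M_5 − L_5 = -1198.9209375.

-1198.9209375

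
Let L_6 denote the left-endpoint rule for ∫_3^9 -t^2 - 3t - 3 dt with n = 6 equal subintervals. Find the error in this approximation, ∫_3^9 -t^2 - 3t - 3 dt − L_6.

-44

Exact integral: ∫_3^9 f(t) dt = -360.
L_6 = -316.
Error = -360 − (-316) = -44.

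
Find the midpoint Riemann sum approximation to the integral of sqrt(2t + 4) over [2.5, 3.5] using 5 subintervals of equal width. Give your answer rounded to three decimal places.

Δt = (3.5 − 2.5)/5 = 0.2.
Midpoints: 2.6, 2.8, 3, 3.2, 3.4.
f(2.6) ≈ 3.033, f(2.8) ≈ 3.098, f(3) ≈ 3.162, f(3.2) ≈ 3.225, f(3.4) ≈ 3.286.
Sum = Δt · [f(2.6) + f(2.8) + f(3) + f(3.2) + f(3.4)].
Sum ≈ 3.161.

3.161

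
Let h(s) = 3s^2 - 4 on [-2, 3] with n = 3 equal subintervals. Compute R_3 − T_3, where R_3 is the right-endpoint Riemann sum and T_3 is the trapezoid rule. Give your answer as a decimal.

R_3 ≈ 34.44444.
T_3 ≈ 21.94444.
R_3 − T_3 = 12.5.

12.5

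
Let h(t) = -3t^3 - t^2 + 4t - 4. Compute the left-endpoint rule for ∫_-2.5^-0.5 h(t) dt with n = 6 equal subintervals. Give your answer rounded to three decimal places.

9.963

Δt = (-0.5 − (-2.5))/6 = 1/3.
Left endpoints: -2.5, -13/6, -11/6, -1.5, -7/6, -5/6.
h(-2.5) = 26.625, h(-13/6) = 947/72, h(-11/6) = 91/24, h(-1.5) = -2.125, h(-7/6) = -379/72, h(-5/6) = -151/24.
Sum = Δt · [h(-2.5) + h(-13/6) + h(-11/6) + ...].
Sum ≈ 9.963.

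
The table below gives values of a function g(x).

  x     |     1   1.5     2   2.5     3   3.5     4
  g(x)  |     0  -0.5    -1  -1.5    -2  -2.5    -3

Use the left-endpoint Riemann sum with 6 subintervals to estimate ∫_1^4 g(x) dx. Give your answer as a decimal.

Δx = 0.5.
Sum = 0.5·[0 + (-0.5) + (-1) + (-1.5) + (-2) + (-2.5)] = -3.75.

-3.75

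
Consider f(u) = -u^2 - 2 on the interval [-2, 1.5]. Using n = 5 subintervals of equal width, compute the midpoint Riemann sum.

-10.64875

Δu = (1.5 − (-2))/5 = 0.7.
Midpoints: -1.65, -0.95, -0.25, 0.45, 1.15.
f(-1.65) = -4.7225, f(-0.95) = -2.9025, f(-0.25) = -2.0625, f(0.45) = -2.2025, f(1.15) = -3.3225.
Sum = Δu · [f(-1.65) + f(-0.95) + f(-0.25) + f(0.45) + f(1.15)].
Sum = -10.64875.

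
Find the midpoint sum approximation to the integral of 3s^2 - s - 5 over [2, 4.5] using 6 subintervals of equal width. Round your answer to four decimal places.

62.3915

Δs = (4.5 − 2)/6 = 5/12.
Midpoints: 53/24, 2.625, 73/24, 83/24, 3.875, 103/24.
f(53/24) = 7.421875, f(2.625) = 13.046875, f(73/24) = 3785/192, f(83/24) = 27.421875, f(3.875) = 36.171875, f(103/24) = 8825/192.
Sum = Δs · [f(53/24) + f(2.625) + f(73/24) + ...].
Sum ≈ 62.3915.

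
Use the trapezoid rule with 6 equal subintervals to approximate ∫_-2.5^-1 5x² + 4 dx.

Δx = (-1 − (-2.5))/6 = 0.25.
f(-2.5) = 35.25, f(-2.25) = 29.3125, f(-2) = 24, f(-1.75) = 19.3125, f(-1.5) = 15.25, f(-1.25) = 11.8125, f(-1) = 9.
T_6 = (Δx/2)·[f(x_0) + 2f(x_1) + ... + 2f(x_{5}) + f(x_6)].
Sum = 30.453125.

30.453125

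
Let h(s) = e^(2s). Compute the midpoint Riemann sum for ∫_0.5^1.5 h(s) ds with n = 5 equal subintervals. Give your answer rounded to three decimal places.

Δs = (1.5 − 0.5)/5 = 0.2.
Midpoints: 0.6, 0.8, 1, 1.2, 1.4.
h(0.6) ≈ 3.320, h(0.8) ≈ 4.953, h(1) ≈ 7.389, h(1.2) ≈ 11.023, h(1.4) ≈ 16.445.
Sum = Δs · [h(0.6) + h(0.8) + h(1) + h(1.2) + h(1.4)].
Sum ≈ 8.626.

8.626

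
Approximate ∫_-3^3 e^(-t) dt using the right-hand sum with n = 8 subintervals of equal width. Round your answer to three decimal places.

Δt = (3 − (-3))/8 = 0.75.
Right endpoints: -2.25, -1.5, -0.75, 0, 0.75, 1.5, 2.25, 3.
f(-2.25) ≈ 9.488, f(-1.5) ≈ 4.482, f(-0.75) ≈ 2.117, f(0) ≈ 1.000, f(0.75) ≈ 0.472, f(1.5) ≈ 0.223, f(2.25) ≈ 0.105, f(3) ≈ 0.050.
Sum = Δt · [f(-2.25) + f(-1.5) + f(-0.75) + ...].
Sum ≈ 13.453.

13.453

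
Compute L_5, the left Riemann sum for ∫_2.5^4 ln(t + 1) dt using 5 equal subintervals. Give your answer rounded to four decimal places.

Δt = (4 − 2.5)/5 = 0.3.
Left endpoints: 2.5, 2.8, 3.1, 3.4, 3.7.
f(2.5) ≈ 1.2528, f(2.8) ≈ 1.3350, f(3.1) ≈ 1.4110, f(3.4) ≈ 1.4816, f(3.7) ≈ 1.5476.
Sum = Δt · [f(2.5) + f(2.8) + f(3.1) + f(3.4) + f(3.7)].
Sum ≈ 2.1084.

2.1084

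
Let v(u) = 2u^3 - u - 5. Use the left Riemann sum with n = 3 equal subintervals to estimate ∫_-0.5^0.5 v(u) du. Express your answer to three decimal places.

-4.917

Δu = (0.5 − (-0.5))/3 = 1/3.
Left endpoints: -0.5, -1/6, 1/6.
v(-0.5) = -4.75, v(-1/6) = -523/108, v(1/6) = -557/108.
Sum = Δu · [v(-0.5) + v(-1/6) + v(1/6)].
Sum ≈ -4.917.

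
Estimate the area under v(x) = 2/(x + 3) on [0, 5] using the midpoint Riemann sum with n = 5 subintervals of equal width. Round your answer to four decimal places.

Δx = (5 − 0)/5 = 1.
Midpoints: 0.5, 1.5, 2.5, 3.5, 4.5.
v(0.5) = 4/7, v(1.5) = 4/9, v(2.5) = 4/11, v(3.5) = 4/13, v(4.5) = 4/15.
Sum = Δx · [v(0.5) + v(1.5) + v(2.5) + v(3.5) + v(4.5)].
Sum ≈ 1.9539.

1.9539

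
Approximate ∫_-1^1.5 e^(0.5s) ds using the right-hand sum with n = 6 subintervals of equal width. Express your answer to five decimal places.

3.34654

Δs = (1.5 − (-1))/6 = 5/12.
Right endpoints: -7/12, -1/6, 0.25, 2/3, 13/12, 1.5.
f(-7/12) ≈ 0.74702, f(-1/6) ≈ 0.92004, f(0.25) ≈ 1.13315, f(2/3) ≈ 1.39561, f(13/12) ≈ 1.71887, f(1.5) ≈ 2.11700.
Sum = Δs · [f(-7/12) + f(-1/6) + f(0.25) + ...].
Sum ≈ 3.34654.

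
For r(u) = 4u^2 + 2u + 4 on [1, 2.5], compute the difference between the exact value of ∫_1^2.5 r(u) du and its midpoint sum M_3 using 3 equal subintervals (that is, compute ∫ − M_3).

Exact integral: ∫_1^2.5 r(u) du = 30.75.
M_3 = 30.625.
Error = 30.75 − 30.625 = 0.125.

0.125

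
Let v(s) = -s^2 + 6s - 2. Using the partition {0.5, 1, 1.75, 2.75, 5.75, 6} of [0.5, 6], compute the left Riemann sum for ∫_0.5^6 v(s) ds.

Subinterval widths: 0.5, 0.75, 1, 3, 0.25.
Left endpoints: 0.5, 1, 1.75, 2.75, 5.75.
v(0.5) = 0.75, v(1) = 3, v(1.75) = 5.4375, v(2.75) = 6.9375, v(5.75) = -0.5625.
Sum = Σ Δs_i · v(s_i).
Sum = 28.734375.

28.734375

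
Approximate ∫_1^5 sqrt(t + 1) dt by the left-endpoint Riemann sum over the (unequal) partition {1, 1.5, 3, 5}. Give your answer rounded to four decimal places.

7.0788

Subinterval widths: 0.5, 1.5, 2.
Left endpoints: 1, 1.5, 3.
f(1) ≈ 1.4142, f(1.5) ≈ 1.5811, f(3) ≈ 2.0000.
Sum = Σ Δt_i · f(t_i).
Sum ≈ 7.0788.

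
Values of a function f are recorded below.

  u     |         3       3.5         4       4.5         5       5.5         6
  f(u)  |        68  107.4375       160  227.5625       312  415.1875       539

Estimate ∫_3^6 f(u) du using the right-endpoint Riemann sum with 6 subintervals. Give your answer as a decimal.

880.59375

Δu = 0.5.
Sum = 0.5·[107.4375 + 160 + 227.5625 + 312 + 415.1875 + 539] = 880.59375.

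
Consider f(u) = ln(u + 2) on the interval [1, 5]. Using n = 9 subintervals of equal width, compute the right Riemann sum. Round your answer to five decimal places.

6.51069

Δu = (5 − 1)/9 = 4/9.
Right endpoints: 13/9, 17/9, 7/3, 25/9, 29/9, 11/3, 37/9, 41/9, 5.
f(13/9) ≈ 1.23676, f(17/9) ≈ 1.35812, f(7/3) ≈ 1.46634, f(25/9) ≈ 1.56398, f(29/9) ≈ 1.65292, f(11/3) ≈ 1.73460, f(37/9) ≈ 1.81011, f(41/9) ≈ 1.88031, f(5) ≈ 1.94591.
Sum = Δu · [f(13/9) + f(17/9) + f(7/3) + ...].
Sum ≈ 6.51069.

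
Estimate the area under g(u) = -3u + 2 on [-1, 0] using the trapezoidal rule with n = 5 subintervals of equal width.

Δu = (0 − (-1))/5 = 0.2.
g(-1) = 5, g(-0.8) = 4.4, g(-0.6) = 3.8, g(-0.4) = 3.2, g(-0.2) = 2.6, g(0) = 2.
T_5 = (Δu/2)·[g(u_0) + 2g(u_1) + ... + 2g(u_{4}) + g(u_5)].
Sum = 3.5.

3.5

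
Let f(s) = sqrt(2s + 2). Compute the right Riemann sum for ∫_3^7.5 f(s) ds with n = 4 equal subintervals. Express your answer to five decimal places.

Δs = (7.5 − 3)/4 = 1.125.
Right endpoints: 4.125, 5.25, 6.375, 7.5.
f(4.125) ≈ 3.20156, f(5.25) ≈ 3.53553, f(6.375) ≈ 3.84057, f(7.5) ≈ 4.12311.
Sum = Δs · [f(4.125) + f(5.25) + f(6.375) + f(7.5)].
Sum ≈ 16.53837.

16.53837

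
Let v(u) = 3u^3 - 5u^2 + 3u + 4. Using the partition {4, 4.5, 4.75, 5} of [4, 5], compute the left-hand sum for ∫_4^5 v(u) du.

Subinterval widths: 0.5, 0.25, 0.25.
Left endpoints: 4, 4.5, 4.75.
v(4) = 128, v(4.5) = 189.625, v(4.75) = 226.953125.
Sum = Σ Δu_i · v(u_i).
Sum = 168.14453125.

168.14453125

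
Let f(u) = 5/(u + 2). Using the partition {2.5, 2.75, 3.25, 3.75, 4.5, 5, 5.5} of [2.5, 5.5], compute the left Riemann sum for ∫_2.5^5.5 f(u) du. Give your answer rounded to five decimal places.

2.67422

Subinterval widths: 0.25, 0.5, 0.5, 0.75, 0.5, 0.5.
Left endpoints: 2.5, 2.75, 3.25, 3.75, 4.5, 5.
f(2.5) = 10/9, f(2.75) = 20/19, f(3.25) = 20/21, f(3.75) = 20/23, f(4.5) = 10/13, f(5) = 5/7.
Sum = Σ Δu_i · f(u_i).
Sum ≈ 2.67422.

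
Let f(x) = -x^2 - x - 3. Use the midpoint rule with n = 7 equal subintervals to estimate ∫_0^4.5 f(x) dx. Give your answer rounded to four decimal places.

Δx = (4.5 − 0)/7 = 9/14.
Midpoints: 9/28, 27/28, 45/28, 2.25, 81/28, 99/28, 117/28.
f(9/28) = -2685/784, f(27/28) = -3837/784, f(45/28) = -5637/784, f(2.25) = -10.3125, f(81/28) = -11181/784, f(99/28) = -14925/784, f(117/28) = -19317/784.
Sum = Δx · [f(9/28) + f(27/28) + f(45/28) + ...].
Sum ≈ -53.8450.

-53.8450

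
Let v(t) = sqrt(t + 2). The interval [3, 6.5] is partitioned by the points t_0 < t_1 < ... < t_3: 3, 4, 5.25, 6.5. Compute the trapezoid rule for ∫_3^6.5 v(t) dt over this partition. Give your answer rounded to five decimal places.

Subinterval widths: 1, 1.25, 1.25.
v(3) ≈ 2.23607, v(4) ≈ 2.44949, v(5.25) ≈ 2.69258, v(6.5) ≈ 2.91548.
On each subinterval the trapezoid contributes (Δt_i/2)·[v(t_{i-1}) + v(t_i)].
Sum ≈ 9.06161.

9.06161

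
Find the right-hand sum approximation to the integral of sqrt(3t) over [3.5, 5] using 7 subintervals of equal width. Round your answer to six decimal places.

Δt = (5 − 3.5)/7 = 3/14.
Right endpoints: 26/7, 55/14, 29/7, 61/14, 32/7, 67/14, 5.
f(26/7) ≈ 3.338092, f(55/14) ≈ 3.433033, f(29/7) ≈ 3.525418, f(61/14) ≈ 3.615443, f(32/7) ≈ 3.703280, f(67/14) ≈ 3.789082, f(5) ≈ 3.872983.
Sum = Δt · [f(26/7) + f(55/14) + f(29/7) + ...].
Sum ≈ 5.416571.

5.416571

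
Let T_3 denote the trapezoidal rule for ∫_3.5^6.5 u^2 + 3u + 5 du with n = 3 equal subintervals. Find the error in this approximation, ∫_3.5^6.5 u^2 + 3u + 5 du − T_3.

Exact integral: ∫_3.5^6.5 f(u) du = 137.25.
T_3 = 137.75.
Error = 137.25 − 137.75 = -0.5.

-0.5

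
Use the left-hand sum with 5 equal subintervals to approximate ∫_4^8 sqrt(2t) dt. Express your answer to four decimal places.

13.3167

Δt = (8 − 4)/5 = 0.8.
Left endpoints: 4, 4.8, 5.6, 6.4, 7.2.
f(4) ≈ 2.8284, f(4.8) ≈ 3.0984, f(5.6) ≈ 3.3466, f(6.4) ≈ 3.5777, f(7.2) ≈ 3.7947.
Sum = Δt · [f(4) + f(4.8) + f(5.6) + f(6.4) + f(7.2)].
Sum ≈ 13.3167.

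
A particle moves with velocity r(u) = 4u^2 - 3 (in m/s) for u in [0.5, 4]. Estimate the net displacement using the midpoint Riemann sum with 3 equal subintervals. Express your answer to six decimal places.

73.078704

Δu = (4 − 0.5)/3 = 7/6.
Midpoints: 13/12, 2.25, 41/12.
r(13/12) = 61/36, r(2.25) = 17.25, r(41/12) = 1573/36.
Sum = Δu · [r(13/12) + r(2.25) + r(41/12)].
Sum ≈ 73.078704.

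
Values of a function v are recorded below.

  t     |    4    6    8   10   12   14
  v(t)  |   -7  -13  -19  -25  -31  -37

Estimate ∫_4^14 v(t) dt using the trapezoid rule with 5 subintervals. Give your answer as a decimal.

Δt = 2.
T_5 = (2/2)·[(-7) + 2·(-13) + 2·(-19) + 2·(-25) + 2·(-31) + (-37)] = -220.

-220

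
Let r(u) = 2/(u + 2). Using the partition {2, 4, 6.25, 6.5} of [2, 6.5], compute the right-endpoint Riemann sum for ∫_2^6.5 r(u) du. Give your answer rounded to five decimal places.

1.27094

Subinterval widths: 2, 2.25, 0.25.
Right endpoints: 4, 6.25, 6.5.
r(4) = 1/3, r(6.25) = 8/33, r(6.5) = 4/17.
Sum = Σ Δu_i · r(u_i).
Sum ≈ 1.27094.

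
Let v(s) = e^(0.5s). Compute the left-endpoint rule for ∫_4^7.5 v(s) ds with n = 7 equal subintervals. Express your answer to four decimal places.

61.8466

Δs = (7.5 − 4)/7 = 0.5.
Left endpoints: 4, 4.5, 5, 5.5, 6, 6.5, 7.
v(4) ≈ 7.3891, v(4.5) ≈ 9.4877, v(5) ≈ 12.1825, v(5.5) ≈ 15.6426, v(6) ≈ 20.0855, v(6.5) ≈ 25.7903, v(7) ≈ 33.1155.
Sum = Δs · [v(4) + v(4.5) + v(5) + ...].
Sum ≈ 61.8466.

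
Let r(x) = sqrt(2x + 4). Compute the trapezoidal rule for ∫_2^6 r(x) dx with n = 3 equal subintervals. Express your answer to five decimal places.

13.77558

Δx = (6 − 2)/3 = 4/3.
r(2) ≈ 2.82843, r(10/3) ≈ 3.26599, r(14/3) ≈ 3.65148, r(6) ≈ 4.00000.
T_3 = (Δx/2)·[r(x_0) + 2r(x_1) + 2r(x_2) + r(x_3)].
Sum ≈ 13.77558.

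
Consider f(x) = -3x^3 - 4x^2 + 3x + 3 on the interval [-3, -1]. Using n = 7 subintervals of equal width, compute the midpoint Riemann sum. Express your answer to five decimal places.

19.14286

Δx = (-1 − (-3))/7 = 2/7.
Midpoints: -20/7, -18/7, -16/7, -2, -12/7, -10/7, -8/7.
f(-20/7) = 10889/343, f(-18/7) = 6807/343, f(-16/7) = 3797/343, f(-2) = 5, f(-12/7) = 417/343, f(-10/7) = -241/343, f(-8/7) = -403/343.
Sum = Δx · [f(-20/7) + f(-18/7) + f(-16/7) + ...].
Sum ≈ 19.14286.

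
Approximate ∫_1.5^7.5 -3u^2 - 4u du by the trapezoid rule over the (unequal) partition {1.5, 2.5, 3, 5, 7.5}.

-538.875

Subinterval widths: 1, 0.5, 2, 2.5.
f(1.5) = -12.75, f(2.5) = -28.75, f(3) = -39, f(5) = -95, f(7.5) = -198.75.
On each subinterval the trapezoid contributes (Δu_i/2)·[f(u_{i-1}) + f(u_i)].
Sum = -538.875.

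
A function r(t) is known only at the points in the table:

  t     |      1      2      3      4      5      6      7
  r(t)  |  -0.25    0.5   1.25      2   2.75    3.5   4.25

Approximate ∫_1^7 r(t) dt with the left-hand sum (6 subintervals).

Δt = 1.
Sum = 1·[(-0.25) + 0.5 + 1.25 + 2 + 2.75 + 3.5] = 9.75.

9.75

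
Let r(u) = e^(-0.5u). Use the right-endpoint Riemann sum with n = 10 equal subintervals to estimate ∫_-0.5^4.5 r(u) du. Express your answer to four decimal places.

2.0749

Δu = (4.5 − (-0.5))/10 = 0.5.
Right endpoints: 0, 0.5, 1, 1.5, 2, 2.5, 3, 3.5, 4, 4.5.
r(0) ≈ 1.0000, r(0.5) ≈ 0.7788, r(1) ≈ 0.6065, r(1.5) ≈ 0.4724, r(2) ≈ 0.3679, r(2.5) ≈ 0.2865, r(3) ≈ 0.2231, r(3.5) ≈ 0.1738, r(4) ≈ 0.1353, r(4.5) ≈ 0.1054.
Sum = Δu · [r(0) + r(0.5) + r(1) + ...].
Sum ≈ 2.0749.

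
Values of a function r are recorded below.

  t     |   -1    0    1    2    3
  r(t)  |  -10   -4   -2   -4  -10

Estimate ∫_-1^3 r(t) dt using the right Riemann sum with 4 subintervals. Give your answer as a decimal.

-20

Δt = 1.
Sum = 1·[(-4) + (-2) + (-4) + (-10)] = -20.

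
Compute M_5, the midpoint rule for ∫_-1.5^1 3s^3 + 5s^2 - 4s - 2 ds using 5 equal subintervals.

Δs = (1 − (-1.5))/5 = 0.5.
Midpoints: -1.25, -0.75, -0.25, 0.25, 0.75.
f(-1.25) = 4.953125, f(-0.75) = 2.546875, f(-0.25) = -0.734375, f(0.25) = -2.640625, f(0.75) = -0.921875.
Sum = Δs · [f(-1.25) + f(-0.75) + f(-0.25) + f(0.25) + f(0.75)].
Sum = 1.6015625.

1.6015625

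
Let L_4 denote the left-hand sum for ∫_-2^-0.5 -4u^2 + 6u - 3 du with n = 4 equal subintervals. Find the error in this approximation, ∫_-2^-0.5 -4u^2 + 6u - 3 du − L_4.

4.640625

Exact integral: ∫_-2^-0.5 f(u) du = -26.25.
L_4 = -30.890625.
Error = -26.25 − (-30.890625) = 4.640625.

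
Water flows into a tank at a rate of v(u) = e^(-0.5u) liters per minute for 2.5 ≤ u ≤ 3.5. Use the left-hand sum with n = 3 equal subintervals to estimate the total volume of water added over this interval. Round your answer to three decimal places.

Δu = (3.5 − 2.5)/3 = 1/3.
Left endpoints: 2.5, 17/6, 19/6.
v(2.5) ≈ 0.287, v(17/6) ≈ 0.243, v(19/6) ≈ 0.205.
Sum = Δu · [v(2.5) + v(17/6) + v(19/6)].
Sum ≈ 0.245.

0.245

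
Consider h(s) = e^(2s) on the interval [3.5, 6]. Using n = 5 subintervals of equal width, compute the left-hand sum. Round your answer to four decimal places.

47040.6413

Δs = (6 − 3.5)/5 = 0.5.
Left endpoints: 3.5, 4, 4.5, 5, 5.5.
h(3.5) ≈ 1096.6332, h(4) ≈ 2980.9580, h(4.5) ≈ 8103.0839, h(5) ≈ 22026.4658, h(5.5) ≈ 59874.1417.
Sum = Δs · [h(3.5) + h(4) + h(4.5) + h(5) + h(5.5)].
Sum ≈ 47040.6413.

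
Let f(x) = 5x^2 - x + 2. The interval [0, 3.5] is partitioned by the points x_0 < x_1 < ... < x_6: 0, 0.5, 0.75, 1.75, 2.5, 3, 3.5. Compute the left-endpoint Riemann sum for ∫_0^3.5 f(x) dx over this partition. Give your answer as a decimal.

Subinterval widths: 0.5, 0.25, 1, 0.75, 0.5, 0.5.
Left endpoints: 0, 0.5, 0.75, 1.75, 2.5, 3.
f(0) = 2, f(0.5) = 2.75, f(0.75) = 4.0625, f(1.75) = 15.5625, f(2.5) = 30.75, f(3) = 44.
Sum = Σ Δx_i · f(x_i).
Sum = 54.796875.

54.796875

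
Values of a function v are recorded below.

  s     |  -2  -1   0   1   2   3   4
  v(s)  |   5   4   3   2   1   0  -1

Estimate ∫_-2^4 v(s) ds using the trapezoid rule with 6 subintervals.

Δs = 1.
T_6 = (1/2)·[5 + 2·4 + 2·3 + 2·2 + 2·1 + 2·0 + (-1)] = 12.

12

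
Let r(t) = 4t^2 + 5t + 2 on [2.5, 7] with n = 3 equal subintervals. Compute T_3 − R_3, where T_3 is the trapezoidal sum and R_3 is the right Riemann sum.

T_3 = 559.125.
R_3 = 704.25.
T_3 − R_3 = -145.125.

-145.125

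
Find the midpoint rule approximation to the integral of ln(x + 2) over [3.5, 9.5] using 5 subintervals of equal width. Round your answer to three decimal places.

12.717

Δx = (9.5 − 3.5)/5 = 1.2.
Midpoints: 4.1, 5.3, 6.5, 7.7, 8.9.
f(4.1) ≈ 1.808, f(5.3) ≈ 1.988, f(6.5) ≈ 2.140, f(7.7) ≈ 2.272, f(8.9) ≈ 2.389.
Sum = Δx · [f(4.1) + f(5.3) + f(6.5) + f(7.7) + f(8.9)].
Sum ≈ 12.717.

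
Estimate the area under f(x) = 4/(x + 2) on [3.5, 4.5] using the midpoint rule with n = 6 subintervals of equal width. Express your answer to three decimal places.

Δx = (4.5 − 3.5)/6 = 1/6.
Midpoints: 43/12, 3.75, 47/12, 49/12, 4.25, 53/12.
f(43/12) = 48/67, f(3.75) = 16/23, f(47/12) = 48/71, f(49/12) = 48/73, f(4.25) = 0.64, f(53/12) = 48/77.
Sum = Δx · [f(43/12) + f(3.75) + f(47/12) + ...].
Sum ≈ 0.668.

0.668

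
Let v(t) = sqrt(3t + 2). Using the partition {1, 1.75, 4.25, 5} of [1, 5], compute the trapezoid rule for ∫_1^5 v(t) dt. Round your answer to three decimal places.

13.001

Subinterval widths: 0.75, 2.5, 0.75.
v(1) ≈ 2.236, v(1.75) ≈ 2.693, v(4.25) ≈ 3.841, v(5) ≈ 4.123.
On each subinterval the trapezoid contributes (Δt_i/2)·[v(t_{i-1}) + v(t_i)].
Sum ≈ 13.001.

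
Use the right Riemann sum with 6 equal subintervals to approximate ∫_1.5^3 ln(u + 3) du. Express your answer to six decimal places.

2.517880

Δu = (3 − 1.5)/6 = 0.25.
Right endpoints: 1.75, 2, 2.25, 2.5, 2.75, 3.
f(1.75) ≈ 1.558145, f(2) ≈ 1.609438, f(2.25) ≈ 1.658228, f(2.5) ≈ 1.704748, f(2.75) ≈ 1.749200, f(3) ≈ 1.791759.
Sum = Δu · [f(1.75) + f(2) + f(2.25) + ...].
Sum ≈ 2.517880.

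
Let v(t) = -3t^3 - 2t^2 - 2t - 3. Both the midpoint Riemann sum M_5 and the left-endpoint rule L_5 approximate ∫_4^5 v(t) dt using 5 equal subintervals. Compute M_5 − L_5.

-19.875

M_5 = -329.275.
L_5 = -309.4.
M_5 − L_5 = -19.875.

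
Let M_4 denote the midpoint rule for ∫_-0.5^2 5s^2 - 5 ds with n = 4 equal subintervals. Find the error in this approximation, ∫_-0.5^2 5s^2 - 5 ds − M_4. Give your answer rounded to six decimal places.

Exact integral: ∫_-0.5^2 f(s) ds ≈ 1.04166667.
M_4 ≈ 0.63476562.
Error ≈ 1.04166667 − 0.63476562 ≈ 0.406901.

0.406901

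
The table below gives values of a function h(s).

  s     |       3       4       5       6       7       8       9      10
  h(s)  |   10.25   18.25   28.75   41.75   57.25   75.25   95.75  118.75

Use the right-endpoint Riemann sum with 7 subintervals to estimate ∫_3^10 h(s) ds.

435.75

Δs = 1.
Sum = 1·[18.25 + 28.75 + 41.75 + 57.25 + 75.25 + 95.75 + 118.75] = 435.75.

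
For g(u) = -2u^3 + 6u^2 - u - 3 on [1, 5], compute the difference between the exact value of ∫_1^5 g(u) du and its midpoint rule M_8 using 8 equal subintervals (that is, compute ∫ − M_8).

-1

Exact integral: ∫_1^5 g(u) du = -88.
M_8 = -87.
Error = -88 − (-87) = -1.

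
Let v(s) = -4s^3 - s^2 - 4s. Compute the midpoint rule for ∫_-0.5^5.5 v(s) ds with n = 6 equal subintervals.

Δs = (5.5 − (-0.5))/6 = 1.
Midpoints: 0, 1, 2, 3, 4, 5.
v(0) = 0, v(1) = -9, v(2) = -44, v(3) = -129, v(4) = -288, v(5) = -545.
Sum = Δs · [v(0) + v(1) + v(2) + ...].
Sum = -1015.

-1015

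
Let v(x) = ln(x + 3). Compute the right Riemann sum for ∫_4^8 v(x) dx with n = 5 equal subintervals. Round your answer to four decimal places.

Δx = (8 − 4)/5 = 0.8.
Right endpoints: 4.8, 5.6, 6.4, 7.2, 8.
v(4.8) ≈ 2.0541, v(5.6) ≈ 2.1518, v(6.4) ≈ 2.2407, v(7.2) ≈ 2.3224, v(8) ≈ 2.3979.
Sum = Δx · [v(4.8) + v(5.6) + v(6.4) + v(7.2) + v(8)].
Sum ≈ 8.9335.

8.9335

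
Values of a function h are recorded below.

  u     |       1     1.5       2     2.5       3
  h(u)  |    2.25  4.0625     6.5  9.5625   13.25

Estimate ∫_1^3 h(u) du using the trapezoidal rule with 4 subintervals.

Δu = 0.5.
T_4 = (0.5/2)·[2.25 + 2·4.0625 + 2·6.5 + 2·9.5625 + 13.25] = 13.9375.

13.9375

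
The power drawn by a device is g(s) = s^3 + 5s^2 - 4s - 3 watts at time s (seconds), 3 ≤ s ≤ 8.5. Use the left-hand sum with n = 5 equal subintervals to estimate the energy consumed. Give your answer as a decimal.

Δs = (8.5 − 3)/5 = 1.1.
Left endpoints: 3, 4.1, 5.2, 6.3, 7.4.
g(3) = 57, g(4.1) = 133.571, g(5.2) = 252.008, g(6.3) = 420.297, g(7.4) = 646.424.
Sum = Δs · [g(3) + g(4.1) + g(5.2) + g(6.3) + g(7.4)].
Sum = 1660.23.

1660.23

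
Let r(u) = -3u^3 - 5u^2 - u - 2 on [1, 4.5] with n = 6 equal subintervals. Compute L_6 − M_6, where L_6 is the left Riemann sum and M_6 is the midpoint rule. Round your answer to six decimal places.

L_6 ≈ -371.58232060.
M_6 ≈ -470.67758970.
L_6 − M_6 ≈ 99.095269.

99.095269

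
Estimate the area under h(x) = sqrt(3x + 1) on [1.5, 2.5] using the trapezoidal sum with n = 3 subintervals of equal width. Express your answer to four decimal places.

Δx = (2.5 − 1.5)/3 = 1/3.
h(1.5) ≈ 2.3452, h(11/6) ≈ 2.5495, h(13/6) ≈ 2.7386, h(2.5) ≈ 2.9155.
T_3 = (Δx/2)·[h(x_0) + 2h(x_1) + 2h(x_2) + h(x_3)].
Sum ≈ 2.6395.

2.6395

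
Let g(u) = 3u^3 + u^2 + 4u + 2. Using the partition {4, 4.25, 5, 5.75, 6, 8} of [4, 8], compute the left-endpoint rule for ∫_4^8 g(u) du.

2150.6171875

Subinterval widths: 0.25, 0.75, 0.75, 0.25, 2.
Left endpoints: 4, 4.25, 5, 5.75, 6.
g(4) = 226, g(4.25) = 267.359375, g(5) = 422, g(5.75) = 628.390625, g(6) = 710.
Sum = Σ Δu_i · g(u_i).
Sum = 2150.6171875.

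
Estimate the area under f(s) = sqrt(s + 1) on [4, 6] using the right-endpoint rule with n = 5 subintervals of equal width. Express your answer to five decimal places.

4.97475

Δs = (6 − 4)/5 = 0.4.
Right endpoints: 4.4, 4.8, 5.2, 5.6, 6.
f(4.4) ≈ 2.32379, f(4.8) ≈ 2.40832, f(5.2) ≈ 2.48998, f(5.6) ≈ 2.56905, f(6) ≈ 2.64575.
Sum = Δs · [f(4.4) + f(4.8) + f(5.2) + f(5.6) + f(6)].
Sum ≈ 4.97475.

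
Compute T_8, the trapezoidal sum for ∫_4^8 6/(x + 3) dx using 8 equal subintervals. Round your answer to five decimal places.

Δx = (8 − 4)/8 = 0.5.
f(4) = 6/7, f(4.5) = 0.8, f(5) = 0.75, f(5.5) = 12/17, f(6) = 2/3, f(6.5) = 12/19, f(7) = 0.6, f(7.5) = 4/7, f(8) = 6/11.
T_8 = (Δx/2)·[f(x_0) + 2f(x_1) + ... + 2f(x_{7}) + f(x_8)].
Sum ≈ 2.71343.

2.71343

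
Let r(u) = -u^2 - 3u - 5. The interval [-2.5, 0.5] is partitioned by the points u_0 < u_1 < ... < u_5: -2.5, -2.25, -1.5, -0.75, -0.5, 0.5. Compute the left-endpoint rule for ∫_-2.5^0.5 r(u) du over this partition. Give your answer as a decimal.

-10.0625

Subinterval widths: 0.25, 0.75, 0.75, 0.25, 1.
Left endpoints: -2.5, -2.25, -1.5, -0.75, -0.5.
r(-2.5) = -3.75, r(-2.25) = -3.3125, r(-1.5) = -2.75, r(-0.75) = -3.3125, r(-0.5) = -3.75.
Sum = Σ Δu_i · r(u_i).
Sum = -10.0625.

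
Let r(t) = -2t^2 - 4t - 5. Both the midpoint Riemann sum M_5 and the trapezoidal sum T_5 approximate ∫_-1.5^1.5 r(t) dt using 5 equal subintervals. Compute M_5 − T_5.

M_5 = -19.32.
T_5 = -19.86.
M_5 − T_5 = 0.54.

0.54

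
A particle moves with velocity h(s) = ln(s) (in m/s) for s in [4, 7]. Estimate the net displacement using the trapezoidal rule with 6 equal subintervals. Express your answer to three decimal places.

5.074

Δs = (7 − 4)/6 = 0.5.
h(4) ≈ 1.386, h(4.5) ≈ 1.504, h(5) ≈ 1.609, h(5.5) ≈ 1.705, h(6) ≈ 1.792, h(6.5) ≈ 1.872, h(7) ≈ 1.946.
T_6 = (Δs/2)·[h(s_0) + 2h(s_1) + ... + 2h(s_{5}) + h(s_6)].
Sum ≈ 5.074.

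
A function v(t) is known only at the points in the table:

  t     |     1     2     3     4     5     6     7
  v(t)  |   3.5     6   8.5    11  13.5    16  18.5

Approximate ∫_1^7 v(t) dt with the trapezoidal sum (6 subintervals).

66

Δt = 1.
T_6 = (1/2)·[3.5 + 2·6 + 2·8.5 + 2·11 + 2·13.5 + 2·16 + 18.5] = 66.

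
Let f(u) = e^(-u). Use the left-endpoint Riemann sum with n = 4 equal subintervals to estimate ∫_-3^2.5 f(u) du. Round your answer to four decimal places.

36.8124

Δu = (2.5 − (-3))/4 = 1.375.
Left endpoints: -3, -1.625, -0.25, 1.125.
f(-3) ≈ 20.0855, f(-1.625) ≈ 5.0784, f(-0.25) ≈ 1.2840, f(1.125) ≈ 0.3247.
Sum = Δu · [f(-3) + f(-1.625) + f(-0.25) + f(1.125)].
Sum ≈ 36.8124.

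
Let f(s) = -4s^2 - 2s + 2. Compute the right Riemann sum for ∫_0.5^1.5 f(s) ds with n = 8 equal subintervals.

Δs = (1.5 − 0.5)/8 = 0.125.
Right endpoints: 0.625, 0.75, 0.875, 1, 1.125, 1.25, 1.375, 1.5.
f(0.625) = -0.8125, f(0.75) = -1.75, f(0.875) = -2.8125, f(1) = -4, f(1.125) = -5.3125, f(1.25) = -6.75, f(1.375) = -8.3125, f(1.5) = -10.
Sum = Δs · [f(0.625) + f(0.75) + f(0.875) + ...].
Sum = -4.96875.

-4.96875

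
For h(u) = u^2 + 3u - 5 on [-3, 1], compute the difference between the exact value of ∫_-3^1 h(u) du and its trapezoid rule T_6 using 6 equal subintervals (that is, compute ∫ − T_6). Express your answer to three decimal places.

-0.296

Exact integral: ∫_-3^1 h(u) du ≈ -22.66667.
T_6 ≈ -22.37037.
Error ≈ -22.66667 − (-22.37037) ≈ -0.296.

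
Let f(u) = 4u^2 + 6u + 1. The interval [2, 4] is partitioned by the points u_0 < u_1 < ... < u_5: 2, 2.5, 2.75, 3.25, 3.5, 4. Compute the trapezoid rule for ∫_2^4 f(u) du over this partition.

112.9375

Subinterval widths: 0.5, 0.25, 0.5, 0.25, 0.5.
f(2) = 29, f(2.5) = 41, f(2.75) = 47.75, f(3.25) = 62.75, f(3.5) = 71, f(4) = 89.
On each subinterval the trapezoid contributes (Δu_i/2)·[f(u_{i-1}) + f(u_i)].
Sum = 112.9375.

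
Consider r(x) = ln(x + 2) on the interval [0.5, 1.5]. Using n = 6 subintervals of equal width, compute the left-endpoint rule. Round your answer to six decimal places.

1.065640

Δx = (1.5 − 0.5)/6 = 1/6.
Left endpoints: 0.5, 2/3, 5/6, 1, 7/6, 4/3.
r(0.5) ≈ 0.916291, r(2/3) ≈ 0.980829, r(5/6) ≈ 1.041454, r(1) ≈ 1.098612, r(7/6) ≈ 1.152680, r(4/3) ≈ 1.203973.
Sum = Δx · [r(0.5) + r(2/3) + r(5/6) + ...].
Sum ≈ 1.065640.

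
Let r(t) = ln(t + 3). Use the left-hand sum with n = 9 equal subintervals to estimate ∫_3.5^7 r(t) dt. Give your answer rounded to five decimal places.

7.27469

Δt = (7 − 3.5)/9 = 7/18.
Left endpoints: 3.5, 35/9, 77/18, 14/3, 91/18, 49/9, 35/6, 56/9, 119/18.
r(3.5) ≈ 1.87180, r(35/9) ≈ 1.92991, r(77/18) ≈ 1.98483, r(14/3) ≈ 2.03688, r(91/18) ≈ 2.08636, r(49/9) ≈ 2.13351, r(35/6) ≈ 2.17853, r(56/9) ≈ 2.22162, r(119/18) ≈ 2.26292.
Sum = Δt · [r(3.5) + r(35/9) + r(77/18) + ...].
Sum ≈ 7.27469.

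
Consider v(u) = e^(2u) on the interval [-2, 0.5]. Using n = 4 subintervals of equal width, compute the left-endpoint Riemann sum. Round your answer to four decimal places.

Δu = (0.5 − (-2))/4 = 0.625.
Left endpoints: -2, -1.375, -0.75, -0.125.
v(-2) ≈ 0.0183, v(-1.375) ≈ 0.0639, v(-0.75) ≈ 0.2231, v(-0.125) ≈ 0.7788.
Sum = Δu · [v(-2) + v(-1.375) + v(-0.75) + v(-0.125)].
Sum ≈ 0.6776.

0.6776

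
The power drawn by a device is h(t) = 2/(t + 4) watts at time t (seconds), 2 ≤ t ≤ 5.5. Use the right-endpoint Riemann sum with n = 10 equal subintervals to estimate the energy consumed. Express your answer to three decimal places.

0.898

Δt = (5.5 − 2)/10 = 0.35.
Right endpoints: 2.35, 2.7, 3.05, 3.4, 3.75, 4.1, 4.45, 4.8, 5.15, 5.5.
h(2.35) = 40/127, h(2.7) = 20/67, h(3.05) = 40/141, h(3.4) = 10/37, h(3.75) = 8/31, h(4.1) = 20/81, h(4.45) = 40/169, h(4.8) = 5/22, h(5.15) = 40/183, h(5.5) = 4/19.
Sum = Δt · [h(2.35) + h(2.7) + h(3.05) + ...].
Sum ≈ 0.898.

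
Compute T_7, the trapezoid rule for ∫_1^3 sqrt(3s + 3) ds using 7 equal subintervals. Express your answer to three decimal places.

Δs = (3 − 1)/7 = 2/7.
f(1) ≈ 2.449, f(9/7) ≈ 2.619, f(11/7) ≈ 2.777, f(13/7) ≈ 2.928, f(15/7) ≈ 3.071, f(17/7) ≈ 3.207, f(19/7) ≈ 3.338, f(3) ≈ 3.464.
T_7 = (Δs/2)·[f(s_0) + 2f(s_1) + ... + 2f(s_{6}) + f(s_7)].
Sum ≈ 5.970.

5.970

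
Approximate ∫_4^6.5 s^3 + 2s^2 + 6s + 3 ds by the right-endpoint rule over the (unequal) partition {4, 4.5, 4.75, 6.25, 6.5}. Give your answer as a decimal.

771.19140625

Subinterval widths: 0.5, 0.25, 1.5, 0.25.
Right endpoints: 4.5, 4.75, 6.25, 6.5.
f(4.5) = 161.625, f(4.75) = 183.796875, f(6.25) = 362.765625, f(6.5) = 401.125.
Sum = Σ Δs_i · f(s_i).
Sum = 771.19140625.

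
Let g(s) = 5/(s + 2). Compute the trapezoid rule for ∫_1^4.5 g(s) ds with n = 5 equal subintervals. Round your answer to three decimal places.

Δs = (4.5 − 1)/5 = 0.7.
g(1) = 5/3, g(1.7) = 50/37, g(2.4) = 25/22, g(3.1) = 50/51, g(3.8) = 25/29, g(4.5) = 10/13.
T_5 = (Δs/2)·[g(s_0) + 2g(s_1) + ... + 2g(s_{4}) + g(s_5)].
Sum ≈ 3.884.

3.884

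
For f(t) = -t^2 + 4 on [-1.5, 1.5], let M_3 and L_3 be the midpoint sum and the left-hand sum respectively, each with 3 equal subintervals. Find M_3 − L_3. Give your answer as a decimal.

0.75

M_3 = 10.
L_3 = 9.25.
M_3 − L_3 = 0.75.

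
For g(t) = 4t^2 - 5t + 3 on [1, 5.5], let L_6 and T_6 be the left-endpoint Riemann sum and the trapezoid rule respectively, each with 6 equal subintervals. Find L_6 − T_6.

L_6 = 127.125.
T_6 = 162.5625.
L_6 − T_6 = -35.4375.

-35.4375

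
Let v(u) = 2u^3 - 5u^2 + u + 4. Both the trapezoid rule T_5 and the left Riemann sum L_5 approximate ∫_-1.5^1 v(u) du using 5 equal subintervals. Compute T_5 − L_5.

T_5 = -0.625.
L_5 = -5.
T_5 − L_5 = 4.375.

4.375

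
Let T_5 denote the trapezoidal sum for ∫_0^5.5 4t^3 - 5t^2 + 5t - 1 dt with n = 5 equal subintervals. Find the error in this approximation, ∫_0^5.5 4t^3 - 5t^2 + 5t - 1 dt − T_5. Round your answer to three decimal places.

Exact integral: ∫_0^5.5 f(t) dt ≈ 707.89583.
T_5 = 738.9525.
Error ≈ 707.89583 − 738.9525 ≈ -31.057.

-31.057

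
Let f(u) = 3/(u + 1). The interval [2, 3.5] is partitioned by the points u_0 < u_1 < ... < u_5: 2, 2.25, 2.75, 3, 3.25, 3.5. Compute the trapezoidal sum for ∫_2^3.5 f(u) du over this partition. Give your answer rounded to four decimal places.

Subinterval widths: 0.25, 0.5, 0.25, 0.25, 0.25.
f(2) = 1, f(2.25) = 12/13, f(2.75) = 0.8, f(3) = 0.75, f(3.25) = 12/17, f(3.5) = 2/3.
On each subinterval the trapezoid contributes (Δu_i/2)·[f(u_{i-1}) + f(u_i)].
Sum ≈ 1.2185.

1.2185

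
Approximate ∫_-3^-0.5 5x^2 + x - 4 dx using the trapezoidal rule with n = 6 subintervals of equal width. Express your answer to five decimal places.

30.77836

Δx = (-0.5 − (-3))/6 = 5/12.
f(-3) = 38, f(-31/12) = 3857/144, f(-13/6) = 623/36, f(-1.75) = 9.5625, f(-4/3) = 32/9, f(-11/12) = -103/144, f(-0.5) = -3.25.
T_6 = (Δx/2)·[f(x_0) + 2f(x_1) + ... + 2f(x_{5}) + f(x_6)].
Sum ≈ 30.77836.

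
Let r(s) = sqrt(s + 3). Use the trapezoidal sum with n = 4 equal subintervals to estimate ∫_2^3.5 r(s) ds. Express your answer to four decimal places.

3.5940

Δs = (3.5 − 2)/4 = 0.375.
r(2) ≈ 2.2361, r(2.375) ≈ 2.3184, r(2.75) ≈ 2.3979, r(3.125) ≈ 2.4749, r(3.5) ≈ 2.5495.
T_4 = (Δs/2)·[r(s_0) + 2r(s_1) + 2r(s_2) + 2r(s_3) + r(s_4)].
Sum ≈ 3.5940.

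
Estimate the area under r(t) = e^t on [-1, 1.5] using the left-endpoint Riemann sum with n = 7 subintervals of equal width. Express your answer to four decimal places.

Δt = (1.5 − (-1))/7 = 5/14.
Left endpoints: -1, -9/14, -2/7, 1/14, 3/7, 11/14, 8/7.
r(-1) ≈ 0.3679, r(-9/14) ≈ 0.5258, r(-2/7) ≈ 0.7515, r(1/14) ≈ 1.0740, r(3/7) ≈ 1.5351, r(11/14) ≈ 2.1940, r(8/7) ≈ 3.1357.
Sum = Δt · [r(-1) + r(-9/14) + r(-2/7) + ...].
Sum ≈ 3.4228.

3.4228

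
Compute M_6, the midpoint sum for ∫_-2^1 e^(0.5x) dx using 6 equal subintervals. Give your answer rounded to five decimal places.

2.55502

Δx = (1 − (-2))/6 = 0.5.
Midpoints: -1.75, -1.25, -0.75, -0.25, 0.25, 0.75.
f(-1.75) ≈ 0.41686, f(-1.25) ≈ 0.53526, f(-0.75) ≈ 0.68729, f(-0.25) ≈ 0.88250, f(0.25) ≈ 1.13315, f(0.75) ≈ 1.45499.
Sum = Δx · [f(-1.75) + f(-1.25) + f(-0.75) + ...].
Sum ≈ 2.55502.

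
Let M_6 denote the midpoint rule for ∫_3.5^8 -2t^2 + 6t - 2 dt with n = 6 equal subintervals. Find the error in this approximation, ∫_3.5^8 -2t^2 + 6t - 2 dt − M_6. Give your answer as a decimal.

-0.421875

Exact integral: ∫_3.5^8 f(t) dt = -166.5.
M_6 = -166.078125.
Error = -166.5 − (-166.078125) = -0.421875.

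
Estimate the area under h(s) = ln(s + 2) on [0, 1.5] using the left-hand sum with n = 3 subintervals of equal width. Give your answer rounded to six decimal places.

1.354025

Δs = (1.5 − 0)/3 = 0.5.
Left endpoints: 0, 0.5, 1.
h(0) ≈ 0.693147, h(0.5) ≈ 0.916291, h(1) ≈ 1.098612.
Sum = Δs · [h(0) + h(0.5) + h(1)].
Sum ≈ 1.354025.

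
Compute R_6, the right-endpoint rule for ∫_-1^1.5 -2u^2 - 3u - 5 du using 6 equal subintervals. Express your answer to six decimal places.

-19.519676

Δu = (1.5 − (-1))/6 = 5/12.
Right endpoints: -7/12, -1/6, 0.25, 2/3, 13/12, 1.5.
f(-7/12) = -283/72, f(-1/6) = -41/9, f(0.25) = -5.875, f(2/3) = -71/9, f(13/12) = -763/72, f(1.5) = -14.
Sum = Δu · [f(-7/12) + f(-1/6) + f(0.25) + ...].
Sum ≈ -19.519676.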